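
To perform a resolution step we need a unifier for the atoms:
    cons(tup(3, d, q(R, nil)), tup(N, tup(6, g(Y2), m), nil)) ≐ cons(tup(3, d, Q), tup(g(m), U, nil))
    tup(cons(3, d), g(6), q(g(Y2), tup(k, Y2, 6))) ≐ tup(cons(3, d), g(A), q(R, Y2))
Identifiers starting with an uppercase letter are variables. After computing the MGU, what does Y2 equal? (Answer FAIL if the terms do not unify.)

FAIL

Decompose cons/2: tup(3, d, q(R, nil)) ≐ tup(3, d, Q),  tup(N, tup(6, g(Y2), m), nil) ≐ tup(g(m), U, nil).
Decompose tup/3: 3 ≐ 3,  d ≐ d,  q(R, nil) ≐ Q.
Delete trivial equation 3 ≐ 3.
Delete trivial equation d ≐ d.
Bind Q := q(R, nil); no other remaining equation mentions Q.
Decompose tup/3: N ≐ g(m),  tup(6, g(Y2), m) ≐ U,  nil ≐ nil.
Bind N := g(m); no other remaining equation mentions N.
Bind U := tup(6, g(Y2), m); no other remaining equation mentions U.
Delete trivial equation nil ≐ nil.
Decompose tup/3: cons(3, d) ≐ cons(3, d),  g(6) ≐ g(A),  q(g(Y2), tup(k, Y2, 6)) ≐ q(R, Y2).
Delete trivial equation cons(3, d) ≐ cons(3, d).
Decompose g/1: 6 ≐ A.
Bind A := 6; no other remaining equation mentions A.
Decompose q/2: g(Y2) ≐ R,  tup(k, Y2, 6) ≐ Y2.
Bind R := g(Y2); no other remaining equation mentions R. Substituting into the earlier binding gives Q := q(g(Y2), nil).
Occurs check fails: Y2 occurs in tup(k, Y2, 6); the equation Y2 ≐ tup(k, Y2, 6) has no finite solution.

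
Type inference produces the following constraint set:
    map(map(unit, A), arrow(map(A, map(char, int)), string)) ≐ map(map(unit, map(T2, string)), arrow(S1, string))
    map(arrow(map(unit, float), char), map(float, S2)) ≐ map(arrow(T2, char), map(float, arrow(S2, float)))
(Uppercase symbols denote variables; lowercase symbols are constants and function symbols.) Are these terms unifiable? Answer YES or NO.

NO

Decompose map/2: map(unit, A) ≐ map(unit, map(T2, string)),  arrow(map(A, map(char, int)), string) ≐ arrow(S1, string).
Decompose map/2: unit ≐ unit,  A ≐ map(T2, string).
Delete trivial equation unit ≐ unit.
Bind A := map(T2, string); substituting into the one remaining equation that mentions A gives: arrow(map(map(T2, string), map(char, int)), string) ≐ arrow(S1, string).
Decompose arrow/2: map(map(T2, string), map(char, int)) ≐ S1,  string ≐ string.
Bind S1 := map(map(T2, string), map(char, int)); no other remaining equation mentions S1.
Delete trivial equation string ≐ string.
Decompose map/2: arrow(map(unit, float), char) ≐ arrow(T2, char),  map(float, S2) ≐ map(float, arrow(S2, float)).
Decompose arrow/2: map(unit, float) ≐ T2,  char ≐ char.
Bind T2 := map(unit, float); no other remaining equation mentions T2. Substituting into the earlier bindings gives A := map(map(unit, float), string), S1 := map(map(map(unit, float), string), map(char, int)).
Delete trivial equation char ≐ char.
Decompose map/2: float ≐ float,  S2 ≐ arrow(S2, float).
Delete trivial equation float ≐ float.
Occurs check fails: S2 occurs in arrow(S2, float); the equation S2 ≐ arrow(S2, float) has no finite solution.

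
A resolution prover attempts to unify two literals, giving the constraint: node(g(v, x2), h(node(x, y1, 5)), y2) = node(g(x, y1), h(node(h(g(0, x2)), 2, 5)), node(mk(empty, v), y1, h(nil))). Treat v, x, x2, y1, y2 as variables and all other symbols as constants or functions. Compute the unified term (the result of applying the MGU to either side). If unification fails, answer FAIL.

Decompose node/3: g(v, x2) = g(x, y1),  h(node(x, y1, 5)) = h(node(h(g(0, x2)), 2, 5)),  y2 = node(mk(empty, v), y1, h(nil)).
Decompose g/2: v = x,  x2 = y1.
Bind v := x; substituting into the one remaining equation that mentions v gives: y2 = node(mk(empty, x), y1, h(nil)).
Bind x2 := y1; substituting into the one remaining equation that mentions x2 gives: h(node(x, y1, 5)) = h(node(h(g(0, y1)), 2, 5)).
Decompose h/1: node(x, y1, 5) = node(h(g(0, y1)), 2, 5).
Decompose node/3: x = h(g(0, y1)),  y1 = 2,  5 = 5.
Bind x := h(g(0, y1)); substituting into the one remaining equation that mentions x gives: y2 = node(mk(empty, h(g(0, y1))), y1, h(nil)). Substituting into the earlier binding gives v := h(g(0, y1)).
Bind y1 := 2; substituting into the one remaining equation that mentions y1 gives: y2 = node(mk(empty, h(g(0, 2))), 2, h(nil)). Substituting into the earlier bindings gives v := h(g(0, 2)), x2 := 2, x := h(g(0, 2)).
Delete trivial equation 5 = 5.
Bind y2 := node(mk(empty, h(g(0, 2))), 2, h(nil)).
Applying the MGU to either side gives node(g(h(g(0, 2)), 2), h(node(h(g(0, 2)), 2, 5)), node(mk(empty, h(g(0, 2))), 2, h(nil))).

node(g(h(g(0, 2)), 2), h(node(h(g(0, 2)), 2, 5)), node(mk(empty, h(g(0, 2))), 2, h(nil)))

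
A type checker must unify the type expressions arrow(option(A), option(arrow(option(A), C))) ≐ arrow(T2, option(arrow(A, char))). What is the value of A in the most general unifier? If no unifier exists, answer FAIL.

Decompose arrow/2: option(A) ≐ T2,  option(arrow(option(A), C)) ≐ option(arrow(A, char)).
Bind T2 := option(A); no other remaining equation mentions T2.
Decompose option/1: arrow(option(A), C) ≐ arrow(A, char).
Decompose arrow/2: option(A) ≐ A,  C ≐ char.
Occurs check fails: A occurs in option(A); the equation A ≐ option(A) has no finite solution.

FAIL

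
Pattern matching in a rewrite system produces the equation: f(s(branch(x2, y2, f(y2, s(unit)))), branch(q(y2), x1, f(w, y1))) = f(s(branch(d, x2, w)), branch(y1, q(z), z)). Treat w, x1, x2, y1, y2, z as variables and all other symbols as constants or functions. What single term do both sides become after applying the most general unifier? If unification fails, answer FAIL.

Decompose f/2: s(branch(x2, y2, f(y2, s(unit)))) = s(branch(d, x2, w)),  branch(q(y2), x1, f(w, y1)) = branch(y1, q(z), z).
Decompose s/1: branch(x2, y2, f(y2, s(unit))) = branch(d, x2, w).
Decompose branch/3: x2 = d,  y2 = x2,  f(y2, s(unit)) = w.
Bind x2 := d; substituting into the one remaining equation that mentions x2 gives: y2 = d.
Bind y2 := d; substituting into the remaining equations gives: f(d, s(unit)) = w,  branch(q(d), x1, f(w, y1)) = branch(y1, q(z), z).
Bind w := f(d, s(unit)); substituting into the remaining equation gives: branch(q(d), x1, f(f(d, s(unit)), y1)) = branch(y1, q(z), z).
Decompose branch/3: q(d) = y1,  x1 = q(z),  f(f(d, s(unit)), y1) = z.
Bind y1 := q(d); substituting into the one remaining equation that mentions y1 gives: f(f(d, s(unit)), q(d)) = z.
Bind x1 := q(z); no other remaining equation mentions x1.
Bind z := f(f(d, s(unit)), q(d)). Substituting into the earlier binding gives x1 := q(f(f(d, s(unit)), q(d))).
Applying the MGU to either side gives f(s(branch(d, d, f(d, s(unit)))), branch(q(d), q(f(f(d, s(unit)), q(d))), f(f(d, s(unit)), q(d)))).

f(s(branch(d, d, f(d, s(unit)))), branch(q(d), q(f(f(d, s(unit)), q(d))), f(f(d, s(unit)), q(d))))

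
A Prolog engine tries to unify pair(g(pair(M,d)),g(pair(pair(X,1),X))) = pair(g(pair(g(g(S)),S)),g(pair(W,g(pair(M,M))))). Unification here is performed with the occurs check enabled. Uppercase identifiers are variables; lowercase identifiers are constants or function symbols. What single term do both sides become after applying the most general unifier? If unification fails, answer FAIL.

Decompose pair/2: g(pair(M,d)) = g(pair(g(g(S)),S)),  g(pair(pair(X,1),X)) = g(pair(W,g(pair(M,M)))).
Decompose g/1: pair(M,d) = pair(g(g(S)),S).
Decompose pair/2: M = g(g(S)),  d = S.
Bind M := g(g(S)); substituting into the one remaining equation that mentions M gives: g(pair(pair(X,1),X)) = g(pair(W,g(pair(g(g(S)),g(g(S)))))).
Bind S := d; substituting into the remaining equation gives: g(pair(pair(X,1),X)) = g(pair(W,g(pair(g(g(d)),g(g(d)))))). Substituting into the earlier binding gives M := g(g(d)).
Decompose g/1: pair(pair(X,1),X) = pair(W,g(pair(g(g(d)),g(g(d))))).
Decompose pair/2: pair(X,1) = W,  X = g(pair(g(g(d)),g(g(d)))).
Bind W := pair(X,1); no other remaining equation mentions W.
Bind X := g(pair(g(g(d)),g(g(d)))). Substituting into the earlier binding gives W := pair(g(pair(g(g(d)),g(g(d)))),1).
Applying the MGU to either side gives pair(g(pair(g(g(d)),d)),g(pair(pair(g(pair(g(g(d)),g(g(d)))),1),g(pair(g(g(d)),g(g(d))))))).

pair(g(pair(g(g(d)),d)),g(pair(pair(g(pair(g(g(d)),g(g(d)))),1),g(pair(g(g(d)),g(g(d)))))))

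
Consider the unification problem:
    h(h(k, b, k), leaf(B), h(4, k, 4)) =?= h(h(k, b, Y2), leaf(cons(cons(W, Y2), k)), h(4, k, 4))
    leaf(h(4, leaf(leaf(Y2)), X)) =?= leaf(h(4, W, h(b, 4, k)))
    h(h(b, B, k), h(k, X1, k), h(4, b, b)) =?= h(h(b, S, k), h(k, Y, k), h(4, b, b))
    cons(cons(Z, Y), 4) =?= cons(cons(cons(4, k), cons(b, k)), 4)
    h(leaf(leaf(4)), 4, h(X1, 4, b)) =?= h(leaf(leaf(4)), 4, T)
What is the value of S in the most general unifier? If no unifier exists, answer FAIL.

Decompose h/3: h(k, b, k) =?= h(k, b, Y2),  leaf(B) =?= leaf(cons(cons(W, Y2), k)),  h(4, k, 4) =?= h(4, k, 4).
Decompose h/3: k =?= k,  b =?= b,  k =?= Y2.
Delete trivial equation k =?= k.
Delete trivial equation b =?= b.
Bind Y2 := k; substituting into the 2 remaining equations that mention Y2 gives: leaf(B) =?= leaf(cons(cons(W, k), k)),  leaf(h(4, leaf(leaf(k)), X)) =?= leaf(h(4, W, h(b, 4, k))).
Decompose leaf/1: B =?= cons(cons(W, k), k).
Bind B := cons(cons(W, k), k); substituting into the one remaining equation that mentions B gives: h(h(b, cons(cons(W, k), k), k), h(k, X1, k), h(4, b, b)) =?= h(h(b, S, k), h(k, Y, k), h(4, b, b)).
Delete trivial equation h(4, k, 4) =?= h(4, k, 4).
Decompose leaf/1: h(4, leaf(leaf(k)), X) =?= h(4, W, h(b, 4, k)).
Decompose h/3: 4 =?= 4,  leaf(leaf(k)) =?= W,  X =?= h(b, 4, k).
Delete trivial equation 4 =?= 4.
Bind W := leaf(leaf(k)); substituting into the one remaining equation that mentions W gives: h(h(b, cons(cons(leaf(leaf(k)), k), k), k), h(k, X1, k), h(4, b, b)) =?= h(h(b, S, k), h(k, Y, k), h(4, b, b)). Substituting into the earlier binding gives B := cons(cons(leaf(leaf(k)), k), k).
Bind X := h(b, 4, k); no other remaining equation mentions X.
Decompose h/3: h(b, cons(cons(leaf(leaf(k)), k), k), k) =?= h(b, S, k),  h(k, X1, k) =?= h(k, Y, k),  h(4, b, b) =?= h(4, b, b).
Decompose h/3: b =?= b,  cons(cons(leaf(leaf(k)), k), k) =?= S,  k =?= k.
Delete trivial equation b =?= b.
Bind S := cons(cons(leaf(leaf(k)), k), k); no other remaining equation mentions S.
Delete trivial equation k =?= k.
Decompose h/3: k =?= k,  X1 =?= Y,  k =?= k.
Delete trivial equation k =?= k.
Bind X1 := Y; substituting into the one remaining equation that mentions X1 gives: h(leaf(leaf(4)), 4, h(Y, 4, b)) =?= h(leaf(leaf(4)), 4, T).
Delete trivial equation k =?= k.
Delete trivial equation h(4, b, b) =?= h(4, b, b).
Decompose cons/2: cons(Z, Y) =?= cons(cons(4, k), cons(b, k)),  4 =?= 4.
Decompose cons/2: Z =?= cons(4, k),  Y =?= cons(b, k).
Bind Z := cons(4, k); no other remaining equation mentions Z.
Bind Y := cons(b, k); substituting into the one remaining equation that mentions Y gives: h(leaf(leaf(4)), 4, h(cons(b, k), 4, b)) =?= h(leaf(leaf(4)), 4, T). Substituting into the earlier binding gives X1 := cons(b, k).
Delete trivial equation 4 =?= 4.
Decompose h/3: leaf(leaf(4)) =?= leaf(leaf(4)),  4 =?= 4,  h(cons(b, k), 4, b) =?= T.
Delete trivial equation leaf(leaf(4)) =?= leaf(leaf(4)).
Delete trivial equation 4 =?= 4.
Bind T := h(cons(b, k), 4, b).
MGU = { Y2 ↦ k, B ↦ cons(cons(leaf(leaf(k)), k), k), W ↦ leaf(leaf(k)), X ↦ h(b, 4, k), S ↦ cons(cons(leaf(leaf(k)), k), k), X1 ↦ cons(b, k), Z ↦ cons(4, k), Y ↦ cons(b, k), T ↦ h(cons(b, k), 4, b) }, so S ↦ cons(cons(leaf(leaf(k)), k), k).

cons(cons(leaf(leaf(k)), k), k)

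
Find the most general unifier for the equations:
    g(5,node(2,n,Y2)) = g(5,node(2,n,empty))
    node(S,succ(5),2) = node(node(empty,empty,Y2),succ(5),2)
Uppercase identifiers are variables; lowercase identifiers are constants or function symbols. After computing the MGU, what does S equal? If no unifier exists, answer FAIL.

Decompose g/2: 5 = 5,  node(2,n,Y2) = node(2,n,empty).
Delete trivial equation 5 = 5.
Decompose node/3: 2 = 2,  n = n,  Y2 = empty.
Delete trivial equation 2 = 2.
Delete trivial equation n = n.
Bind Y2 := empty; substituting into the remaining equation gives: node(S,succ(5),2) = node(node(empty,empty,empty),succ(5),2).
Decompose node/3: S = node(empty,empty,empty),  succ(5) = succ(5),  2 = 2.
Bind S := node(empty,empty,empty); no other remaining equation mentions S.
Delete trivial equation succ(5) = succ(5).
Delete trivial equation 2 = 2.
MGU = { Y2 -> empty, S -> node(empty,empty,empty) }, so S -> node(empty,empty,empty).

node(empty,empty,empty)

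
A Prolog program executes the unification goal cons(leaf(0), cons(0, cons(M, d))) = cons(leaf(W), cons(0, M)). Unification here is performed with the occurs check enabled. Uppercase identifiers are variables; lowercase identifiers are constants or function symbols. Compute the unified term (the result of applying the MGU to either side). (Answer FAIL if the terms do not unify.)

Decompose cons/2: leaf(0) = leaf(W),  cons(0, cons(M, d)) = cons(0, M).
Decompose leaf/1: 0 = W.
Bind W := 0; no other remaining equation mentions W.
Decompose cons/2: 0 = 0,  cons(M, d) = M.
Delete trivial equation 0 = 0.
Occurs check fails: M occurs in cons(M, d); the equation M = cons(M, d) has no finite solution.

FAIL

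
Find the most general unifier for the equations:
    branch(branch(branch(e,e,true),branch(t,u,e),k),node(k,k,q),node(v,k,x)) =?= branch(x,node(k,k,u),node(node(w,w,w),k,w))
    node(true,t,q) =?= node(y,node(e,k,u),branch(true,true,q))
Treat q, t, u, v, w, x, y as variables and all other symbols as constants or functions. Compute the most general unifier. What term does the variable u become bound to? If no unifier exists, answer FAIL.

Decompose branch/3: branch(branch(e,e,true),branch(t,u,e),k) =?= x,  node(k,k,q) =?= node(k,k,u),  node(v,k,x) =?= node(node(w,w,w),k,w).
Bind x := branch(branch(e,e,true),branch(t,u,e),k); substituting into the one remaining equation that mentions x gives: node(v,k,branch(branch(e,e,true),branch(t,u,e),k)) =?= node(node(w,w,w),k,w).
Decompose node/3: k =?= k,  k =?= k,  q =?= u.
Delete trivial equation k =?= k.
Delete trivial equation k =?= k.
Bind q := u; substituting into the one remaining equation that mentions q gives: node(true,t,u) =?= node(y,node(e,k,u),branch(true,true,u)).
Decompose node/3: v =?= node(w,w,w),  k =?= k,  branch(branch(e,e,true),branch(t,u,e),k) =?= w.
Bind v := node(w,w,w); no other remaining equation mentions v.
Delete trivial equation k =?= k.
Bind w := branch(branch(e,e,true),branch(t,u,e),k); no other remaining equation mentions w. Substituting into the earlier binding gives v := node(branch(branch(e,e,true),branch(t,u,e),k),branch(branch(e,e,true),branch(t,u,e),k),branch(branch(e,e,true),branch(t,u,e),k)).
Decompose node/3: true =?= y,  t =?= node(e,k,u),  u =?= branch(true,true,u).
Bind y := true; no other remaining equation mentions y.
Bind t := node(e,k,u); no other remaining equation mentions t. Substituting into the earlier bindings gives x := branch(branch(e,e,true),branch(node(e,k,u),u,e),k), v := node(branch(branch(e,e,true),branch(node(e,k,u),u,e),k),branch(branch(e,e,true),branch(node(e,k,u),u,e),k),branch(branch(e,e,true),branch(node(e,k,u),u,e),k)), w := branch(branch(e,e,true),branch(node(e,k,u),u,e),k).
Occurs check fails: u occurs in branch(true,true,u); the equation u =?= branch(true,true,u) has no finite solution.

FAIL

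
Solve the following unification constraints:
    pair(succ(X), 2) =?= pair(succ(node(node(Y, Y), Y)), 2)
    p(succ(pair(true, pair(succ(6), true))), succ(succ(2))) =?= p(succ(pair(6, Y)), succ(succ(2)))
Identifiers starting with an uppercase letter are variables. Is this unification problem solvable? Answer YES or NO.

NO

Decompose pair/2: succ(X) =?= succ(node(node(Y, Y), Y)),  2 =?= 2.
Decompose succ/1: X =?= node(node(Y, Y), Y).
Bind X := node(node(Y, Y), Y); no other remaining equation mentions X.
Delete trivial equation 2 =?= 2.
Decompose p/2: succ(pair(true, pair(succ(6), true))) =?= succ(pair(6, Y)),  succ(succ(2)) =?= succ(succ(2)).
Decompose succ/1: pair(true, pair(succ(6), true)) =?= pair(6, Y).
Decompose pair/2: true =?= 6,  pair(succ(6), true) =?= Y.
Clash: constants true and 6 differ; no unifier exists.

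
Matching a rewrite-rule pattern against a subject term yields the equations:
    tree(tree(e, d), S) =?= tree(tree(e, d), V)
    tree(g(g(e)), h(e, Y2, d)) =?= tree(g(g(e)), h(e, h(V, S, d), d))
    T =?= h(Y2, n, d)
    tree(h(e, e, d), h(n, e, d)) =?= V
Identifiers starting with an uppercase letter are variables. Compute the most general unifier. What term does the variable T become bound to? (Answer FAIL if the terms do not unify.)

Decompose tree/2: tree(e, d) =?= tree(e, d),  S =?= V.
Delete trivial equation tree(e, d) =?= tree(e, d).
Bind S := V; substituting into the one remaining equation that mentions S gives: tree(g(g(e)), h(e, Y2, d)) =?= tree(g(g(e)), h(e, h(V, V, d), d)).
Decompose tree/2: g(g(e)) =?= g(g(e)),  h(e, Y2, d) =?= h(e, h(V, V, d), d).
Delete trivial equation g(g(e)) =?= g(g(e)).
Decompose h/3: e =?= e,  Y2 =?= h(V, V, d),  d =?= d.
Delete trivial equation e =?= e.
Bind Y2 := h(V, V, d); substituting into the one remaining equation that mentions Y2 gives: T =?= h(h(V, V, d), n, d).
Delete trivial equation d =?= d.
Bind T := h(h(V, V, d), n, d); no other remaining equation mentions T.
Bind V := tree(h(e, e, d), h(n, e, d)). Substituting into the earlier bindings gives S := tree(h(e, e, d), h(n, e, d)), Y2 := h(tree(h(e, e, d), h(n, e, d)), tree(h(e, e, d), h(n, e, d)), d), T := h(h(tree(h(e, e, d), h(n, e, d)), tree(h(e, e, d), h(n, e, d)), d), n, d).
MGU = { S -> tree(h(e, e, d), h(n, e, d)), Y2 -> h(tree(h(e, e, d), h(n, e, d)), tree(h(e, e, d), h(n, e, d)), d), T -> h(h(tree(h(e, e, d), h(n, e, d)), tree(h(e, e, d), h(n, e, d)), d), n, d), V -> tree(h(e, e, d), h(n, e, d)) }, so T -> h(h(tree(h(e, e, d), h(n, e, d)), tree(h(e, e, d), h(n, e, d)), d), n, d).

h(h(tree(h(e, e, d), h(n, e, d)), tree(h(e, e, d), h(n, e, d)), d), n, d)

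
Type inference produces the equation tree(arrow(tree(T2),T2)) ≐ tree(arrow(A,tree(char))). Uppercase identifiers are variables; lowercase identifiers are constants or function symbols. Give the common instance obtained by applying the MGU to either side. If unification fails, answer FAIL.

tree(arrow(tree(tree(char)),tree(char)))

Decompose tree/1: arrow(tree(T2),T2) ≐ arrow(A,tree(char)).
Decompose arrow/2: tree(T2) ≐ A,  T2 ≐ tree(char).
Bind A := tree(T2); no other remaining equation mentions A.
Bind T2 := tree(char). Substituting into the earlier binding gives A := tree(tree(char)).
Applying the MGU to either side gives tree(arrow(tree(tree(char)),tree(char))).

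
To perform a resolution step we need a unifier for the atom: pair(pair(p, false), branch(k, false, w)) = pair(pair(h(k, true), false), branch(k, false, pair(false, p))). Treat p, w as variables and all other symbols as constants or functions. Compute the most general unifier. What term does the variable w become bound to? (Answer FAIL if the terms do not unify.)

pair(false, h(k, true))

Decompose pair/2: pair(p, false) = pair(h(k, true), false),  branch(k, false, w) = branch(k, false, pair(false, p)).
Decompose pair/2: p = h(k, true),  false = false.
Bind p := h(k, true); substituting into the one remaining equation that mentions p gives: branch(k, false, w) = branch(k, false, pair(false, h(k, true))).
Delete trivial equation false = false.
Decompose branch/3: k = k,  false = false,  w = pair(false, h(k, true)).
Delete trivial equation k = k.
Delete trivial equation false = false.
Bind w := pair(false, h(k, true)).
MGU = { p := h(k, true), w := pair(false, h(k, true)) }, so w := pair(false, h(k, true)).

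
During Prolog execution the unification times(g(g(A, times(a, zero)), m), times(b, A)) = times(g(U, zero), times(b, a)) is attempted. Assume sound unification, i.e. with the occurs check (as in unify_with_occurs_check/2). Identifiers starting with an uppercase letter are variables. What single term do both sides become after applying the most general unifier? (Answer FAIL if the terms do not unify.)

Decompose times/2: g(g(A, times(a, zero)), m) = g(U, zero),  times(b, A) = times(b, a).
Decompose g/2: g(A, times(a, zero)) = U,  m = zero.
Bind U := g(A, times(a, zero)); no other remaining equation mentions U.
Clash: constants m and zero differ; no unifier exists.

FAIL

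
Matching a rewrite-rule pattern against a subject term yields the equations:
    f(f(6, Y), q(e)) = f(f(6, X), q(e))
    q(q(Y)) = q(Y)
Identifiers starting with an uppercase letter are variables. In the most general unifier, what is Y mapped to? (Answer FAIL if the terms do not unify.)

FAIL

Decompose f/2: f(6, Y) = f(6, X),  q(e) = q(e).
Decompose f/2: 6 = 6,  Y = X.
Delete trivial equation 6 = 6.
Bind Y := X; substituting into the one remaining equation that mentions Y gives: q(q(X)) = q(X).
Delete trivial equation q(e) = q(e).
Decompose q/1: q(X) = X.
Occurs check fails: X occurs in q(X); the equation X = q(X) has no finite solution.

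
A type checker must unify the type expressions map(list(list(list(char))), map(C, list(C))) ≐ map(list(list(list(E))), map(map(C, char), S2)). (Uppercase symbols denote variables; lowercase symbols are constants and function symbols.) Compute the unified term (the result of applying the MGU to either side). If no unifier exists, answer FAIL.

Decompose map/2: list(list(list(char))) ≐ list(list(list(E))),  map(C, list(C)) ≐ map(map(C, char), S2).
Decompose list/1: list(list(char)) ≐ list(list(E)).
Decompose list/1: list(char) ≐ list(E).
Decompose list/1: char ≐ E.
Bind E := char; no other remaining equation mentions E.
Decompose map/2: C ≐ map(C, char),  list(C) ≐ S2.
Occurs check fails: C occurs in map(C, char); the equation C ≐ map(C, char) has no finite solution.

FAIL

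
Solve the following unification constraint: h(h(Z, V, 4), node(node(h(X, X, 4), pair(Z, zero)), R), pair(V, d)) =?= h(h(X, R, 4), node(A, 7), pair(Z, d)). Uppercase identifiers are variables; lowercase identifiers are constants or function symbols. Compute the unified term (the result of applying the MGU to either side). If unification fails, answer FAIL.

Decompose h/3: h(Z, V, 4) =?= h(X, R, 4),  node(node(h(X, X, 4), pair(Z, zero)), R) =?= node(A, 7),  pair(V, d) =?= pair(Z, d).
Decompose h/3: Z =?= X,  V =?= R,  4 =?= 4.
Bind Z := X; substituting into the 2 remaining equations that mention Z gives: node(node(h(X, X, 4), pair(X, zero)), R) =?= node(A, 7),  pair(V, d) =?= pair(X, d).
Bind V := R; substituting into the one remaining equation that mentions V gives: pair(R, d) =?= pair(X, d).
Delete trivial equation 4 =?= 4.
Decompose node/2: node(h(X, X, 4), pair(X, zero)) =?= A,  R =?= 7.
Bind A := node(h(X, X, 4), pair(X, zero)); no other remaining equation mentions A.
Bind R := 7; substituting into the remaining equation gives: pair(7, d) =?= pair(X, d). Substituting into the earlier binding gives V := 7.
Decompose pair/2: 7 =?= X,  d =?= d.
Bind X := 7; no other remaining equation mentions X. Substituting into the earlier bindings gives Z := 7, A := node(h(7, 7, 4), pair(7, zero)).
Delete trivial equation d =?= d.
Applying the MGU to either side gives h(h(7, 7, 4), node(node(h(7, 7, 4), pair(7, zero)), 7), pair(7, d)).

h(h(7, 7, 4), node(node(h(7, 7, 4), pair(7, zero)), 7), pair(7, d))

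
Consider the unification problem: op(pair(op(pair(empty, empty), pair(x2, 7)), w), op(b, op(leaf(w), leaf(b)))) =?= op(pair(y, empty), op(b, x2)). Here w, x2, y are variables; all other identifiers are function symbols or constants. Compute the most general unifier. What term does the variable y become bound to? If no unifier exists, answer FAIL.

Decompose op/2: pair(op(pair(empty, empty), pair(x2, 7)), w) =?= pair(y, empty),  op(b, op(leaf(w), leaf(b))) =?= op(b, x2).
Decompose pair/2: op(pair(empty, empty), pair(x2, 7)) =?= y,  w =?= empty.
Bind y := op(pair(empty, empty), pair(x2, 7)); no other remaining equation mentions y.
Bind w := empty; substituting into the remaining equation gives: op(b, op(leaf(empty), leaf(b))) =?= op(b, x2).
Decompose op/2: b =?= b,  op(leaf(empty), leaf(b)) =?= x2.
Delete trivial equation b =?= b.
Bind x2 := op(leaf(empty), leaf(b)). Substituting into the earlier binding gives y := op(pair(empty, empty), pair(op(leaf(empty), leaf(b)), 7)).
MGU = { y ↦ op(pair(empty, empty), pair(op(leaf(empty), leaf(b)), 7)), w ↦ empty, x2 ↦ op(leaf(empty), leaf(b)) }, so y ↦ op(pair(empty, empty), pair(op(leaf(empty), leaf(b)), 7)).

op(pair(empty, empty), pair(op(leaf(empty), leaf(b)), 7))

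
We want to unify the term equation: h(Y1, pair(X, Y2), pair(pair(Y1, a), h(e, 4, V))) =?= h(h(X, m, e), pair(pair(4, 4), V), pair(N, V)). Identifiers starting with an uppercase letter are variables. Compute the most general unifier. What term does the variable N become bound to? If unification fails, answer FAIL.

FAIL

Decompose h/3: Y1 =?= h(X, m, e),  pair(X, Y2) =?= pair(pair(4, 4), V),  pair(pair(Y1, a), h(e, 4, V)) =?= pair(N, V).
Bind Y1 := h(X, m, e); substituting into the one remaining equation that mentions Y1 gives: pair(pair(h(X, m, e), a), h(e, 4, V)) =?= pair(N, V).
Decompose pair/2: X =?= pair(4, 4),  Y2 =?= V.
Bind X := pair(4, 4); substituting into the one remaining equation that mentions X gives: pair(pair(h(pair(4, 4), m, e), a), h(e, 4, V)) =?= pair(N, V). Substituting into the earlier binding gives Y1 := h(pair(4, 4), m, e).
Bind Y2 := V; no other remaining equation mentions Y2.
Decompose pair/2: pair(h(pair(4, 4), m, e), a) =?= N,  h(e, 4, V) =?= V.
Bind N := pair(h(pair(4, 4), m, e), a); no other remaining equation mentions N.
Occurs check fails: V occurs in h(e, 4, V); the equation V =?= h(e, 4, V) has no finite solution.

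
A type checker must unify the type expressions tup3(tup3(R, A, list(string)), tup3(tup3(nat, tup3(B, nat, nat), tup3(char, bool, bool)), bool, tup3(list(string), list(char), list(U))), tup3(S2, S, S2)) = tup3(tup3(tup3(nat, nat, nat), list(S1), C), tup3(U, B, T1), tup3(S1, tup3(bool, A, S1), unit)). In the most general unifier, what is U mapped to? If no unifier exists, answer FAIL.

tup3(nat, tup3(bool, nat, nat), tup3(char, bool, bool))

Decompose tup3/3: tup3(R, A, list(string)) = tup3(tup3(nat, nat, nat), list(S1), C),  tup3(tup3(nat, tup3(B, nat, nat), tup3(char, bool, bool)), bool, tup3(list(string), list(char), list(U))) = tup3(U, B, T1),  tup3(S2, S, S2) = tup3(S1, tup3(bool, A, S1), unit).
Decompose tup3/3: R = tup3(nat, nat, nat),  A = list(S1),  list(string) = C.
Bind R := tup3(nat, nat, nat); no other remaining equation mentions R.
Bind A := list(S1); substituting into the one remaining equation that mentions A gives: tup3(S2, S, S2) = tup3(S1, tup3(bool, list(S1), S1), unit).
Bind C := list(string); no other remaining equation mentions C.
Decompose tup3/3: tup3(nat, tup3(B, nat, nat), tup3(char, bool, bool)) = U,  bool = B,  tup3(list(string), list(char), list(U)) = T1.
Bind U := tup3(nat, tup3(B, nat, nat), tup3(char, bool, bool)); substituting into the one remaining equation that mentions U gives: tup3(list(string), list(char), list(tup3(nat, tup3(B, nat, nat), tup3(char, bool, bool)))) = T1.
Bind B := bool; substituting into the one remaining equation that mentions B gives: tup3(list(string), list(char), list(tup3(nat, tup3(bool, nat, nat), tup3(char, bool, bool)))) = T1. Substituting into the earlier binding gives U := tup3(nat, tup3(bool, nat, nat), tup3(char, bool, bool)).
Bind T1 := tup3(list(string), list(char), list(tup3(nat, tup3(bool, nat, nat), tup3(char, bool, bool)))); no other remaining equation mentions T1.
Decompose tup3/3: S2 = S1,  S = tup3(bool, list(S1), S1),  S2 = unit.
Bind S2 := S1; substituting into the one remaining equation that mentions S2 gives: S1 = unit.
Bind S := tup3(bool, list(S1), S1); no other remaining equation mentions S.
Bind S1 := unit. Substituting into the earlier bindings gives A := list(unit), S2 := unit, S := tup3(bool, list(unit), unit).
MGU = { R ↦ tup3(nat, nat, nat), A ↦ list(unit), C ↦ list(string), U ↦ tup3(nat, tup3(bool, nat, nat), tup3(char, bool, bool)), B ↦ bool, T1 ↦ tup3(list(string), list(char), list(tup3(nat, tup3(bool, nat, nat), tup3(char, bool, bool)))), S2 ↦ unit, S ↦ tup3(bool, list(unit), unit), S1 ↦ unit }, so U ↦ tup3(nat, tup3(bool, nat, nat), tup3(char, bool, bool)).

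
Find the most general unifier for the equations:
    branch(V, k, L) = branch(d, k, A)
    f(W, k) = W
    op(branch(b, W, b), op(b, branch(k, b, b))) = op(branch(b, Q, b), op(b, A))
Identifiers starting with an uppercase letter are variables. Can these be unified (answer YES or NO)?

NO

Decompose branch/3: V = d,  k = k,  L = A.
Bind V := d; no other remaining equation mentions V.
Delete trivial equation k = k.
Bind L := A; no other remaining equation mentions L.
Occurs check fails: W occurs in f(W, k); the equation W = f(W, k) has no finite solution.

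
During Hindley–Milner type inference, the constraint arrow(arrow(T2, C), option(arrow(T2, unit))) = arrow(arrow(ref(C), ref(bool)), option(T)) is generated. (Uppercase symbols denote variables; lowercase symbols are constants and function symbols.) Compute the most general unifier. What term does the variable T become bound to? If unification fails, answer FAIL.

Decompose arrow/2: arrow(T2, C) = arrow(ref(C), ref(bool)),  option(arrow(T2, unit)) = option(T).
Decompose arrow/2: T2 = ref(C),  C = ref(bool).
Bind T2 := ref(C); substituting into the one remaining equation that mentions T2 gives: option(arrow(ref(C), unit)) = option(T).
Bind C := ref(bool); substituting into the remaining equation gives: option(arrow(ref(ref(bool)), unit)) = option(T). Substituting into the earlier binding gives T2 := ref(ref(bool)).
Decompose option/1: arrow(ref(ref(bool)), unit) = T.
Bind T := arrow(ref(ref(bool)), unit).
MGU = { T2 := ref(ref(bool)), C := ref(bool), T := arrow(ref(ref(bool)), unit) }, so T := arrow(ref(ref(bool)), unit).

arrow(ref(ref(bool)), unit)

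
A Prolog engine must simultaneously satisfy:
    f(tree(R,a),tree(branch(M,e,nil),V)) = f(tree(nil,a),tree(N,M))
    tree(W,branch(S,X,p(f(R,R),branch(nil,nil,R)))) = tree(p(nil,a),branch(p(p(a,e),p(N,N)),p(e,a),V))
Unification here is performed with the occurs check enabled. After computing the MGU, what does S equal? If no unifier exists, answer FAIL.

Decompose f/2: tree(R,a) = tree(nil,a),  tree(branch(M,e,nil),V) = tree(N,M).
Decompose tree/2: R = nil,  a = a.
Bind R := nil; substituting into the one remaining equation that mentions R gives: tree(W,branch(S,X,p(f(nil,nil),branch(nil,nil,nil)))) = tree(p(nil,a),branch(p(p(a,e),p(N,N)),p(e,a),V)).
Delete trivial equation a = a.
Decompose tree/2: branch(M,e,nil) = N,  V = M.
Bind N := branch(M,e,nil); substituting into the one remaining equation that mentions N gives: tree(W,branch(S,X,p(f(nil,nil),branch(nil,nil,nil)))) = tree(p(nil,a),branch(p(p(a,e),p(branch(M,e,nil),branch(M,e,nil))),p(e,a),V)).
Bind V := M; substituting into the remaining equation gives: tree(W,branch(S,X,p(f(nil,nil),branch(nil,nil,nil)))) = tree(p(nil,a),branch(p(p(a,e),p(branch(M,e,nil),branch(M,e,nil))),p(e,a),M)).
Decompose tree/2: W = p(nil,a),  branch(S,X,p(f(nil,nil),branch(nil,nil,nil))) = branch(p(p(a,e),p(branch(M,e,nil),branch(M,e,nil))),p(e,a),M).
Bind W := p(nil,a); no other remaining equation mentions W.
Decompose branch/3: S = p(p(a,e),p(branch(M,e,nil),branch(M,e,nil))),  X = p(e,a),  p(f(nil,nil),branch(nil,nil,nil)) = M.
Bind S := p(p(a,e),p(branch(M,e,nil),branch(M,e,nil))); no other remaining equation mentions S.
Bind X := p(e,a); no other remaining equation mentions X.
Bind M := p(f(nil,nil),branch(nil,nil,nil)). Substituting into the earlier bindings gives N := branch(p(f(nil,nil),branch(nil,nil,nil)),e,nil), V := p(f(nil,nil),branch(nil,nil,nil)), S := p(p(a,e),p(branch(p(f(nil,nil),branch(nil,nil,nil)),e,nil),branch(p(f(nil,nil),branch(nil,nil,nil)),e,nil))).
MGU = { R = nil, N = branch(p(f(nil,nil),branch(nil,nil,nil)),e,nil), V = p(f(nil,nil),branch(nil,nil,nil)), W = p(nil,a), S = p(p(a,e),p(branch(p(f(nil,nil),branch(nil,nil,nil)),e,nil),branch(p(f(nil,nil),branch(nil,nil,nil)),e,nil))), X = p(e,a), M = p(f(nil,nil),branch(nil,nil,nil)) }, so S = p(p(a,e),p(branch(p(f(nil,nil),branch(nil,nil,nil)),e,nil),branch(p(f(nil,nil),branch(nil,nil,nil)),e,nil))).

p(p(a,e),p(branch(p(f(nil,nil),branch(nil,nil,nil)),e,nil),branch(p(f(nil,nil),branch(nil,nil,nil)),e,nil)))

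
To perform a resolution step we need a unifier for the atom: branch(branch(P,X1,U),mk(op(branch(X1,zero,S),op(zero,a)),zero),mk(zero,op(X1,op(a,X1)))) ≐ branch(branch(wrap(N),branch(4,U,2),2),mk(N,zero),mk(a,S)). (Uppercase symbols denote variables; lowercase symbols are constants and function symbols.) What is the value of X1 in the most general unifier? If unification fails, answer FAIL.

FAIL

Decompose branch/3: branch(P,X1,U) ≐ branch(wrap(N),branch(4,U,2),2),  mk(op(branch(X1,zero,S),op(zero,a)),zero) ≐ mk(N,zero),  mk(zero,op(X1,op(a,X1))) ≐ mk(a,S).
Decompose branch/3: P ≐ wrap(N),  X1 ≐ branch(4,U,2),  U ≐ 2.
Bind P := wrap(N); no other remaining equation mentions P.
Bind X1 := branch(4,U,2); substituting into the 2 remaining equations that mention X1 gives: mk(op(branch(branch(4,U,2),zero,S),op(zero,a)),zero) ≐ mk(N,zero),  mk(zero,op(branch(4,U,2),op(a,branch(4,U,2)))) ≐ mk(a,S).
Bind U := 2; substituting into the remaining equations gives: mk(op(branch(branch(4,2,2),zero,S),op(zero,a)),zero) ≐ mk(N,zero),  mk(zero,op(branch(4,2,2),op(a,branch(4,2,2)))) ≐ mk(a,S). Substituting into the earlier binding gives X1 := branch(4,2,2).
Decompose mk/2: op(branch(branch(4,2,2),zero,S),op(zero,a)) ≐ N,  zero ≐ zero.
Bind N := op(branch(branch(4,2,2),zero,S),op(zero,a)); no other remaining equation mentions N. Substituting into the earlier binding gives P := wrap(op(branch(branch(4,2,2),zero,S),op(zero,a))).
Delete trivial equation zero ≐ zero.
Decompose mk/2: zero ≐ a,  op(branch(4,2,2),op(a,branch(4,2,2))) ≐ S.
Clash: constants zero and a differ; no unifier exists.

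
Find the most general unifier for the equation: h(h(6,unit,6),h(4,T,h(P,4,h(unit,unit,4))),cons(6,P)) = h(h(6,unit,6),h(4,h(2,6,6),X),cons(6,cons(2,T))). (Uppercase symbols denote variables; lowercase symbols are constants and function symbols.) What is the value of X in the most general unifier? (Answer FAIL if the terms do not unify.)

Decompose h/3: h(6,unit,6) = h(6,unit,6),  h(4,T,h(P,4,h(unit,unit,4))) = h(4,h(2,6,6),X),  cons(6,P) = cons(6,cons(2,T)).
Delete trivial equation h(6,unit,6) = h(6,unit,6).
Decompose h/3: 4 = 4,  T = h(2,6,6),  h(P,4,h(unit,unit,4)) = X.
Delete trivial equation 4 = 4.
Bind T := h(2,6,6); substituting into the one remaining equation that mentions T gives: cons(6,P) = cons(6,cons(2,h(2,6,6))).
Bind X := h(P,4,h(unit,unit,4)); no other remaining equation mentions X.
Decompose cons/2: 6 = 6,  P = cons(2,h(2,6,6)).
Delete trivial equation 6 = 6.
Bind P := cons(2,h(2,6,6)). Substituting into the earlier binding gives X := h(cons(2,h(2,6,6)),4,h(unit,unit,4)).
MGU = { T ↦ h(2,6,6), X ↦ h(cons(2,h(2,6,6)),4,h(unit,unit,4)), P ↦ cons(2,h(2,6,6)) }, so X ↦ h(cons(2,h(2,6,6)),4,h(unit,unit,4)).

h(cons(2,h(2,6,6)),4,h(unit,unit,4))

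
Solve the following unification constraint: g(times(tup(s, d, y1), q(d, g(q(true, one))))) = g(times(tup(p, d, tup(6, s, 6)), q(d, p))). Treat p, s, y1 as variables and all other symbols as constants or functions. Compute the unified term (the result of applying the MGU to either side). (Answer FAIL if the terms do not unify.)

Decompose g/1: times(tup(s, d, y1), q(d, g(q(true, one)))) = times(tup(p, d, tup(6, s, 6)), q(d, p)).
Decompose times/2: tup(s, d, y1) = tup(p, d, tup(6, s, 6)),  q(d, g(q(true, one))) = q(d, p).
Decompose tup/3: s = p,  d = d,  y1 = tup(6, s, 6).
Bind s := p; substituting into the one remaining equation that mentions s gives: y1 = tup(6, p, 6).
Delete trivial equation d = d.
Bind y1 := tup(6, p, 6); no other remaining equation mentions y1.
Decompose q/2: d = d,  g(q(true, one)) = p.
Delete trivial equation d = d.
Bind p := g(q(true, one)). Substituting into the earlier bindings gives s := g(q(true, one)), y1 := tup(6, g(q(true, one)), 6).
Applying the MGU to either side gives g(times(tup(g(q(true, one)), d, tup(6, g(q(true, one)), 6)), q(d, g(q(true, one))))).

g(times(tup(g(q(true, one)), d, tup(6, g(q(true, one)), 6)), q(d, g(q(true, one)))))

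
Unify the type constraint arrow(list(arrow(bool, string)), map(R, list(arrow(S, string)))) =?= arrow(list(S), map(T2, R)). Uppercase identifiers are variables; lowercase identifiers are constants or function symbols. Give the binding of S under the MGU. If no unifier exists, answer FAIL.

Decompose arrow/2: list(arrow(bool, string)) =?= list(S),  map(R, list(arrow(S, string))) =?= map(T2, R).
Decompose list/1: arrow(bool, string) =?= S.
Bind S := arrow(bool, string); substituting into the remaining equation gives: map(R, list(arrow(arrow(bool, string), string))) =?= map(T2, R).
Decompose map/2: R =?= T2,  list(arrow(arrow(bool, string), string)) =?= R.
Bind R := T2; substituting into the remaining equation gives: list(arrow(arrow(bool, string), string)) =?= T2.
Bind T2 := list(arrow(arrow(bool, string), string)). Substituting into the earlier binding gives R := list(arrow(arrow(bool, string), string)).
MGU = { S ↦ arrow(bool, string), R ↦ list(arrow(arrow(bool, string), string)), T2 ↦ list(arrow(arrow(bool, string), string)) }, so S ↦ arrow(bool, string).

arrow(bool, string)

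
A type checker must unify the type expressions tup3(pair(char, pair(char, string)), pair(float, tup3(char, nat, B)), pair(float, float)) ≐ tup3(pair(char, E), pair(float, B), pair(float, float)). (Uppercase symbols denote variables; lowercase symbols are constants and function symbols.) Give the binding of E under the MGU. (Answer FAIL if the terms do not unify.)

Decompose tup3/3: pair(char, pair(char, string)) ≐ pair(char, E),  pair(float, tup3(char, nat, B)) ≐ pair(float, B),  pair(float, float) ≐ pair(float, float).
Decompose pair/2: char ≐ char,  pair(char, string) ≐ E.
Delete trivial equation char ≐ char.
Bind E := pair(char, string); no other remaining equation mentions E.
Decompose pair/2: float ≐ float,  tup3(char, nat, B) ≐ B.
Delete trivial equation float ≐ float.
Occurs check fails: B occurs in tup3(char, nat, B); the equation B ≐ tup3(char, nat, B) has no finite solution.

FAIL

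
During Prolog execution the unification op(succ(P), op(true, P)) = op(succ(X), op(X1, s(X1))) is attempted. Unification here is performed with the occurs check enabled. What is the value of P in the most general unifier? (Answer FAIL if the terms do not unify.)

Decompose op/2: succ(P) = succ(X),  op(true, P) = op(X1, s(X1)).
Decompose succ/1: P = X.
Bind P := X; substituting into the remaining equation gives: op(true, X) = op(X1, s(X1)).
Decompose op/2: true = X1,  X = s(X1).
Bind X1 := true; substituting into the remaining equation gives: X = s(true).
Bind X := s(true). Substituting into the earlier binding gives P := s(true).
MGU = { P -> s(true), X1 -> true, X -> s(true) }, so P -> s(true).

s(true)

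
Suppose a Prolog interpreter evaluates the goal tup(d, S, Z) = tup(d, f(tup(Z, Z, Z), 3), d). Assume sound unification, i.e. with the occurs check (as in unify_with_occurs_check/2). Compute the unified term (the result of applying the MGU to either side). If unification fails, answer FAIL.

Decompose tup/3: d = d,  S = f(tup(Z, Z, Z), 3),  Z = d.
Delete trivial equation d = d.
Bind S := f(tup(Z, Z, Z), 3); no other remaining equation mentions S.
Bind Z := d. Substituting into the earlier binding gives S := f(tup(d, d, d), 3).
Applying the MGU to either side gives tup(d, f(tup(d, d, d), 3), d).

tup(d, f(tup(d, d, d), 3), d)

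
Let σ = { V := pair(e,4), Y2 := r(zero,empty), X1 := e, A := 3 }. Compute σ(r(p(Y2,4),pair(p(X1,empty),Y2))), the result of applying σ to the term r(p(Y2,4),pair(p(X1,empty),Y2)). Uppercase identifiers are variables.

Replace each occurrence of Y2 with r(zero,empty).
Replace each occurrence of X1 with e.
Result: r(p(r(zero,empty),4),pair(p(e,empty),r(zero,empty))).

r(p(r(zero,empty),4),pair(p(e,empty),r(zero,empty)))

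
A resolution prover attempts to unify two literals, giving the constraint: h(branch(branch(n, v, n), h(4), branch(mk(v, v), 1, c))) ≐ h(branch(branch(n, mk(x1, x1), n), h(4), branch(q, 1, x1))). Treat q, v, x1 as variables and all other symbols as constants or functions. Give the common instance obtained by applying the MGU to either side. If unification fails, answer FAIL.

h(branch(branch(n, mk(c, c), n), h(4), branch(mk(mk(c, c), mk(c, c)), 1, c)))

Decompose h/1: branch(branch(n, v, n), h(4), branch(mk(v, v), 1, c)) ≐ branch(branch(n, mk(x1, x1), n), h(4), branch(q, 1, x1)).
Decompose branch/3: branch(n, v, n) ≐ branch(n, mk(x1, x1), n),  h(4) ≐ h(4),  branch(mk(v, v), 1, c) ≐ branch(q, 1, x1).
Decompose branch/3: n ≐ n,  v ≐ mk(x1, x1),  n ≐ n.
Delete trivial equation n ≐ n.
Bind v := mk(x1, x1); substituting into the one remaining equation that mentions v gives: branch(mk(mk(x1, x1), mk(x1, x1)), 1, c) ≐ branch(q, 1, x1).
Delete trivial equation n ≐ n.
Delete trivial equation h(4) ≐ h(4).
Decompose branch/3: mk(mk(x1, x1), mk(x1, x1)) ≐ q,  1 ≐ 1,  c ≐ x1.
Bind q := mk(mk(x1, x1), mk(x1, x1)); no other remaining equation mentions q.
Delete trivial equation 1 ≐ 1.
Bind x1 := c. Substituting into the earlier bindings gives v := mk(c, c), q := mk(mk(c, c), mk(c, c)).
Applying the MGU to either side gives h(branch(branch(n, mk(c, c), n), h(4), branch(mk(mk(c, c), mk(c, c)), 1, c))).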